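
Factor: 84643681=79^1*1071439^1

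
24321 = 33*737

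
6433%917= 14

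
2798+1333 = 4131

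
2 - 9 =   -  7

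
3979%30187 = 3979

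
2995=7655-4660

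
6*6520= 39120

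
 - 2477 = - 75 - 2402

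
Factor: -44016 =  - 2^4*3^1 * 7^1*131^1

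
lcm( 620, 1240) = 1240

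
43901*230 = 10097230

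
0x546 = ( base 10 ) 1350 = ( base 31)1CH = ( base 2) 10101000110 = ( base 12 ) 946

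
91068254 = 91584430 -516176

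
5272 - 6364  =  -1092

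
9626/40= 240 + 13/20 =240.65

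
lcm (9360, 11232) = 56160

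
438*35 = 15330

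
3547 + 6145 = 9692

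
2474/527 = 2474/527= 4.69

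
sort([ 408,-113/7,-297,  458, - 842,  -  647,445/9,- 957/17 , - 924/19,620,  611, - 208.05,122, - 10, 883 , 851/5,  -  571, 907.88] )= [ - 842, - 647, - 571, -297, - 208.05, - 957/17,-924/19,  -  113/7, - 10,445/9, 122,  851/5,  408,458, 611 , 620, 883,907.88]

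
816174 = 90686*9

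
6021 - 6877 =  - 856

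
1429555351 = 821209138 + 608346213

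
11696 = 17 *688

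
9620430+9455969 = 19076399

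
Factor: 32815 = 5^1*6563^1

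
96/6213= 32/2071= 0.02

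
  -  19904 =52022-71926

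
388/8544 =97/2136 = 0.05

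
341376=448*762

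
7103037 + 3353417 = 10456454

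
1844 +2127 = 3971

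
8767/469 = 8767/469 =18.69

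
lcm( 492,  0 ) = 0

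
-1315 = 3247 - 4562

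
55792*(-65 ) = - 3626480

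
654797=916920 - 262123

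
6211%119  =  23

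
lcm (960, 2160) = 8640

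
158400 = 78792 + 79608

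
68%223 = 68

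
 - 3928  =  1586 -5514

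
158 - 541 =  - 383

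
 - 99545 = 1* (  -  99545 )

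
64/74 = 32/37 = 0.86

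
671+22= 693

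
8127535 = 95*85553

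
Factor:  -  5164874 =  - 2^1*11^1*13^1*18059^1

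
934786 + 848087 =1782873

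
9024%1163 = 883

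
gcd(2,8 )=2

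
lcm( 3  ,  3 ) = 3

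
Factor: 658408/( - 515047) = -2^3 *13^( - 1 )*39619^( - 1)*82301^1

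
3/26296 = 3/26296 = 0.00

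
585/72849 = 195/24283 = 0.01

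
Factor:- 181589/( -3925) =5^( - 2)* 41^1 * 43^1*103^1*157^( - 1 ) 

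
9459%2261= 415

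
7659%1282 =1249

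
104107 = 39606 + 64501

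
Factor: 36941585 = 5^1*79^1*93523^1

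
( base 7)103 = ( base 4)310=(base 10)52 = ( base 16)34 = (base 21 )2A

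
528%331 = 197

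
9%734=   9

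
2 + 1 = 3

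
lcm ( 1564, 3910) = 7820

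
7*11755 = 82285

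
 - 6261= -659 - 5602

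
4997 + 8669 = 13666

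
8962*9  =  80658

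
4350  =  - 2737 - -7087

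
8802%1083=138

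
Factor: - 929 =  - 929^1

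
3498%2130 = 1368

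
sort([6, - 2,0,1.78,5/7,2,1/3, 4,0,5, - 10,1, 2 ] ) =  [ - 10, - 2,0, 0,1/3,5/7, 1,1.78, 2,2,4,5,6] 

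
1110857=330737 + 780120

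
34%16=2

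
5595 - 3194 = 2401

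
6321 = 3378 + 2943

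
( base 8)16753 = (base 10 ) 7659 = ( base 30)8F9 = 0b1110111101011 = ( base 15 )2409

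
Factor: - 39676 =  - 2^2*7^1*13^1*109^1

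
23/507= 23/507 = 0.05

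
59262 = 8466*7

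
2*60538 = 121076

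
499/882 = 499/882 = 0.57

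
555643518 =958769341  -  403125823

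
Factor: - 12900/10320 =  - 2^(  -  2 )*5^1=- 5/4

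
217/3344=217/3344 = 0.06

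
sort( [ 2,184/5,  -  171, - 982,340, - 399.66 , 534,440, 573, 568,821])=[ - 982, - 399.66, - 171, 2 , 184/5,  340, 440,534, 568,573, 821]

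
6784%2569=1646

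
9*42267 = 380403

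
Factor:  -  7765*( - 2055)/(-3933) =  - 5319025/1311= - 3^( - 1)*5^2*19^( - 1) *23^( - 1) * 137^1*1553^1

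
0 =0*1112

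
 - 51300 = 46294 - 97594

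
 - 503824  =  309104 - 812928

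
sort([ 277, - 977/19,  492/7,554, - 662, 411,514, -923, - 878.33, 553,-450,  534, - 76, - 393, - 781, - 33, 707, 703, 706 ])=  [ -923 ,- 878.33, - 781, - 662, - 450, - 393,  -  76, - 977/19, - 33, 492/7 , 277  ,  411, 514, 534,  553,554, 703, 706 , 707 ]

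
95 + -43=52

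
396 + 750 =1146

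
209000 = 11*19000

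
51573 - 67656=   -  16083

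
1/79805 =1/79805=0.00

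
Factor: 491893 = 53^1* 9281^1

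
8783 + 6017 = 14800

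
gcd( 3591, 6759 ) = 9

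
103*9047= 931841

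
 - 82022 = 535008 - 617030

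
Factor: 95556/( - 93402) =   -  2^1*3^( - 1 )*5189^( - 1) * 7963^1 = - 15926/15567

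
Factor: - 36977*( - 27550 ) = 2^1*5^2 * 19^1*29^1*103^1*359^1=1018716350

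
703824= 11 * 63984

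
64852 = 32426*2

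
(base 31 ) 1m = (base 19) 2f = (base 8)65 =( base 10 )53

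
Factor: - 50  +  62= 2^2*3^1 = 12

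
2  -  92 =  - 90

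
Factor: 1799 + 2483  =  4282 = 2^1*2141^1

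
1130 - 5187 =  - 4057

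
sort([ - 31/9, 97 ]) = [ - 31/9,97]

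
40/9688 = 5/1211 = 0.00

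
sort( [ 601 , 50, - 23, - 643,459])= [ - 643, - 23,50, 459,601 ] 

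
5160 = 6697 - 1537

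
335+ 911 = 1246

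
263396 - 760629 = -497233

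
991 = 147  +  844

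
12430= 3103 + 9327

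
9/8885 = 9/8885  =  0.00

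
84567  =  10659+73908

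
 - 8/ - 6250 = 4/3125 = 0.00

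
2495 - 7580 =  - 5085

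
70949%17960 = 17069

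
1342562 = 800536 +542026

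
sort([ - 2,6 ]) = [ - 2,6 ]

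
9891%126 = 63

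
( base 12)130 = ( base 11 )154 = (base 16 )B4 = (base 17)AA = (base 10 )180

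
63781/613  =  104 + 29/613 = 104.05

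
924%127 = 35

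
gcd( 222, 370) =74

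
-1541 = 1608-3149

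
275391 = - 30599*( - 9 )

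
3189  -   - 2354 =5543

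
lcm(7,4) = 28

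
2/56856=1/28428 = 0.00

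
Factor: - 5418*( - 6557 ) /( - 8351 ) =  - 5075118/1193 = -2^1*3^2*43^1*79^1*83^1*1193^( - 1)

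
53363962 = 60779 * 878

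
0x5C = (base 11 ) 84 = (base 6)232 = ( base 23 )40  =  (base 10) 92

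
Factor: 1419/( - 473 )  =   - 3^1 = - 3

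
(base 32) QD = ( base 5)11340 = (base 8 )1515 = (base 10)845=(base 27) 148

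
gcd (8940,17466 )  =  6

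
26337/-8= - 3293 + 7/8= - 3292.12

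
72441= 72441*1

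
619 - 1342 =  - 723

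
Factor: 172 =2^2*43^1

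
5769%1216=905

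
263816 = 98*2692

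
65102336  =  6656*9781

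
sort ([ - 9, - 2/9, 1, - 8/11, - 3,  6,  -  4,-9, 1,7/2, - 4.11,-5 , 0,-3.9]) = [ - 9,- 9, - 5,-4.11, - 4, - 3.9,-3, - 8/11, - 2/9,0, 1,1,7/2, 6 ] 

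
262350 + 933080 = 1195430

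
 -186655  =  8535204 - 8721859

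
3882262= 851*4562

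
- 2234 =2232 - 4466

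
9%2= 1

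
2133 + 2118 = 4251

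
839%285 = 269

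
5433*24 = 130392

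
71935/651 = 110 + 325/651=110.50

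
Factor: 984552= 2^3*3^1 * 41023^1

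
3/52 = 3/52 = 0.06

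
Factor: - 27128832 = -2^10*3^1*8831^1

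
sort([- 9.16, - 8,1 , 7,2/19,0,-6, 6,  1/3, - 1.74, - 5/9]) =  [-9.16, - 8,- 6, - 1.74, - 5/9 , 0 , 2/19, 1/3,1,6,7] 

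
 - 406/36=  - 12  +  13/18  =  - 11.28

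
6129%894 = 765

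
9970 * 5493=54765210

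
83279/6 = 13879+5/6 = 13879.83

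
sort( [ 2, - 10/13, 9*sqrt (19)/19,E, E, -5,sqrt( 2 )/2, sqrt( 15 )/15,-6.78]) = [ - 6.78,  -  5, - 10/13, sqrt( 15 ) /15, sqrt( 2 ) /2,2,  9 * sqrt( 19 )/19,E, E]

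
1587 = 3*529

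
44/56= 11/14 = 0.79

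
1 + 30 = 31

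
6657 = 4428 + 2229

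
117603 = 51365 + 66238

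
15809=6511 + 9298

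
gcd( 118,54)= 2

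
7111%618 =313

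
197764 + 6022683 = 6220447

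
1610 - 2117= -507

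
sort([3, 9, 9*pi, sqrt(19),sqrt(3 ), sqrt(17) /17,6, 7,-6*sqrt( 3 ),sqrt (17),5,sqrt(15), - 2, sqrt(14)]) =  [-6 * sqrt( 3), - 2, sqrt( 17)/17,sqrt(3),3, sqrt(14), sqrt( 15), sqrt( 17 ) , sqrt(19), 5, 6,7,9, 9*pi]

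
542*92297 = 50024974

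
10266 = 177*58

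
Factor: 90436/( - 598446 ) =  - 45218/299223 = - 2^1*3^(- 2 ) *23^1  *  983^1 *33247^(-1) 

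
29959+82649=112608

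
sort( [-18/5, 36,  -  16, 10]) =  [ - 16,-18/5,  10,36] 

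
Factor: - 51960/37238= - 60/43 = - 2^2*3^1* 5^1 * 43^ ( - 1)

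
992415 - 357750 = 634665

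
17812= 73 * 244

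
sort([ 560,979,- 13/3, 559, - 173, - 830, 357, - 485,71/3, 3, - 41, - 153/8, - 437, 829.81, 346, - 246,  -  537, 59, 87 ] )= [ - 830,-537,  -  485, - 437 , - 246, - 173,-41,  -  153/8, - 13/3,3, 71/3, 59, 87, 346,357, 559, 560, 829.81, 979] 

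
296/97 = 3 + 5/97=3.05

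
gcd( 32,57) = 1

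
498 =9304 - 8806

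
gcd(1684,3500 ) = 4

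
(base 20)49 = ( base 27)38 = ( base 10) 89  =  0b1011001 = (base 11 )81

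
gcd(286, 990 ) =22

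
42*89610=3763620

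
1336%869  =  467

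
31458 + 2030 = 33488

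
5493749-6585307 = -1091558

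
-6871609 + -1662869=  - 8534478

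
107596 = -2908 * ( - 37) 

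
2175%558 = 501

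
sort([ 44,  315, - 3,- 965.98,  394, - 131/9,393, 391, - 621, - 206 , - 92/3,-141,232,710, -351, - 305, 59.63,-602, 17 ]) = [ - 965.98,- 621, - 602, - 351,-305, - 206, - 141, - 92/3, - 131/9, - 3,17, 44,59.63,232, 315,  391,393, 394, 710 ] 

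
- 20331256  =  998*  ( - 20372) 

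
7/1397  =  7/1397 = 0.01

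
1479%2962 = 1479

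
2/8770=1/4385 = 0.00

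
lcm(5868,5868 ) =5868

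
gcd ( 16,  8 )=8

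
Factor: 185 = 5^1 *37^1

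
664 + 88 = 752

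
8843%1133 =912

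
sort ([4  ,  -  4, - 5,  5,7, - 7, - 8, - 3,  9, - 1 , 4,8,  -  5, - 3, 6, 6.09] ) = [ - 8,  -  7, - 5, - 5, - 4,- 3,- 3, - 1,4, 4, 5,6, 6.09, 7, 8,  9 ]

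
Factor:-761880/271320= - 907/323 = - 17^(-1)*19^( - 1)*907^1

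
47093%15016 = 2045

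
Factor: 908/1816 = 2^( - 1 ) = 1/2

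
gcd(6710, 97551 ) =1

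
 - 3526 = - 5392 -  - 1866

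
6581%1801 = 1178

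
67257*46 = 3093822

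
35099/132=35099/132 =265.90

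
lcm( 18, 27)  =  54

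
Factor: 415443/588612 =511/724 = 2^( - 2 )*7^1*73^1*181^( - 1 ) 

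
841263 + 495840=1337103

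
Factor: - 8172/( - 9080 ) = 2^ ( - 1)*3^2*5^ ( - 1) = 9/10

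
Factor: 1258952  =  2^3*17^1*9257^1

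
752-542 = 210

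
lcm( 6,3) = 6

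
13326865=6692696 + 6634169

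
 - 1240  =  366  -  1606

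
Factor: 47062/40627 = 2^1*23531^1*40627^( - 1 )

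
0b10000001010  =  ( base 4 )100022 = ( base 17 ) 39E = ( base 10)1034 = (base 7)3005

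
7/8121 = 7/8121 = 0.00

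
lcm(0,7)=0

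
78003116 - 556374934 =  - 478371818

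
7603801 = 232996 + 7370805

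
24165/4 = 6041 + 1/4 = 6041.25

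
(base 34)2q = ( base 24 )3m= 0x5E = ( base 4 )1132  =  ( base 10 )94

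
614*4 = 2456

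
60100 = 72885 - 12785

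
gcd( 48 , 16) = 16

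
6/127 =6/127 =0.05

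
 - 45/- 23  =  45/23   =  1.96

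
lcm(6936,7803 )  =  62424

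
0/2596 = 0 = 0.00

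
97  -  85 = 12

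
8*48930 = 391440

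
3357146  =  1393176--1963970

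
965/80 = 12  +  1/16 =12.06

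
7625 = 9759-2134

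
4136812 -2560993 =1575819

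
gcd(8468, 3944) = 116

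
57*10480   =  597360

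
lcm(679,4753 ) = 4753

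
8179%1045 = 864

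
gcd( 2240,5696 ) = 64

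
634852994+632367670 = 1267220664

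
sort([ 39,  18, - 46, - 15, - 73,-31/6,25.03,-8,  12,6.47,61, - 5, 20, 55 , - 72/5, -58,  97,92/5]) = [ - 73, - 58, -46, - 15, - 72/5, - 8, - 31/6 , - 5, 6.47,12,18, 92/5,20, 25.03,39, 55,61,  97]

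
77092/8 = 19273/2 =9636.50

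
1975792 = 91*21712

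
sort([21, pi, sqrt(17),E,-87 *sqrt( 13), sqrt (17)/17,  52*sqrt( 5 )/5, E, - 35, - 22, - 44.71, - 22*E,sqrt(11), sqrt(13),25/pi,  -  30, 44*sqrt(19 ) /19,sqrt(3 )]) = [ - 87*sqrt (13 ) , - 22*E, - 44.71,  -  35  , - 30, - 22 , sqrt( 17 ) /17,sqrt( 3), E,E, pi,sqrt(11),sqrt( 13 ), sqrt( 17), 25/pi, 44  *  sqrt (19)/19,  21,52*sqrt(5)/5] 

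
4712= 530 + 4182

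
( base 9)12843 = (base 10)8706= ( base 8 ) 21002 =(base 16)2202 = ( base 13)3C69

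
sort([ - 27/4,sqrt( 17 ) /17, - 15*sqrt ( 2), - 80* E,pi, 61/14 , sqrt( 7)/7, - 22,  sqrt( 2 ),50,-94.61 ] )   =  [ - 80*E, - 94.61,- 22, - 15*sqrt( 2 ), - 27/4 , sqrt( 17)/17, sqrt( 7)/7,sqrt( 2 ),pi,61/14,50]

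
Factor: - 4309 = - 31^1*139^1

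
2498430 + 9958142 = 12456572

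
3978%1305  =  63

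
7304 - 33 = 7271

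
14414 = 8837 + 5577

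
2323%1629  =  694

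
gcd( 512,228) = 4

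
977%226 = 73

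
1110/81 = 13 + 19/27  =  13.70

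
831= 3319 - 2488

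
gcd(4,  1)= 1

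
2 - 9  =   - 7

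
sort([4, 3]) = [ 3,  4 ]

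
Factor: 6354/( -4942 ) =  - 9/7  =  -3^2*7^( - 1)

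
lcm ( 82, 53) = 4346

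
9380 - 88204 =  - 78824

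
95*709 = 67355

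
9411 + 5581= 14992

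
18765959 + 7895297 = 26661256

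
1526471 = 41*37231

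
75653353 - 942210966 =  - 866557613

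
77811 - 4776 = 73035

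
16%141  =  16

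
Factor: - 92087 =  - 71^1*1297^1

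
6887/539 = 12 + 419/539 = 12.78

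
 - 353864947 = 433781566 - 787646513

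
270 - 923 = -653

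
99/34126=99/34126 = 0.00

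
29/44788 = 29/44788 = 0.00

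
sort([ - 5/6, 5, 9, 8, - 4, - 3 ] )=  [ - 4, - 3, - 5/6, 5, 8, 9]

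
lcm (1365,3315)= 23205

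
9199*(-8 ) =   -  73592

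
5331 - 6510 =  - 1179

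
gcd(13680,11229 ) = 57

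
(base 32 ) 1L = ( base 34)1j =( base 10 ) 53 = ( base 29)1o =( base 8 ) 65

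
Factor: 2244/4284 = 11/21 = 3^( - 1)*7^( - 1 )*11^1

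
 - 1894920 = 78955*( - 24) 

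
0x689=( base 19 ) 4C1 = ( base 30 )1PN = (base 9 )2258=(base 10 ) 1673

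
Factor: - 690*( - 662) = 2^2*3^1*5^1*23^1*331^1 = 456780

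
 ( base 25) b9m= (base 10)7122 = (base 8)15722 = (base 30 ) 7RC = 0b1101111010010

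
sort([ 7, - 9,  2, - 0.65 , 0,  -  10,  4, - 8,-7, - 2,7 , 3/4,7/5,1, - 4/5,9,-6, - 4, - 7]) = [  -  10, - 9, - 8, - 7  , - 7, - 6, - 4, - 2, - 4/5, - 0.65,0,3/4,  1,7/5,2,4,7, 7, 9]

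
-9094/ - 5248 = 1 + 1923/2624 = 1.73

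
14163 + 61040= 75203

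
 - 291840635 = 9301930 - 301142565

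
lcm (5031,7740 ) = 100620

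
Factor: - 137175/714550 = - 177/922= -2^( - 1)*3^1 * 59^1*461^ ( - 1 )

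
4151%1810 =531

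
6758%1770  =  1448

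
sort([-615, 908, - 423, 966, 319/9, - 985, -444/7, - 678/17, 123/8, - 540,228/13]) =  [ - 985, - 615, - 540, - 423, - 444/7,-678/17, 123/8,228/13,319/9, 908,966]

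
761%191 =188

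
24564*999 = 24539436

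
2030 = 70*29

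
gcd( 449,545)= 1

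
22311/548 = 40 + 391/548 = 40.71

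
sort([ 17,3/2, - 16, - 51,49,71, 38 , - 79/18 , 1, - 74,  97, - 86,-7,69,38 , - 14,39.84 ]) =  [- 86, - 74, - 51,-16, - 14, - 7, - 79/18,1,3/2, 17, 38,38, 39.84, 49,69, 71,97 ]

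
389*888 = 345432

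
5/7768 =5/7768=0.00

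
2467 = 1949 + 518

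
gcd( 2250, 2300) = 50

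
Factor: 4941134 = 2^1*11^1*79^1 * 2843^1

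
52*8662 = 450424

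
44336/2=22168=22168.00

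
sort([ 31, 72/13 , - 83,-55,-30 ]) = [ - 83, - 55, -30, 72/13, 31 ]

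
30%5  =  0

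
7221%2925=1371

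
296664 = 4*74166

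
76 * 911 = 69236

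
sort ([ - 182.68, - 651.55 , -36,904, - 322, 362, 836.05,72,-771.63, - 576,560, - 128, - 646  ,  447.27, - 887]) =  [-887, - 771.63, -651.55,-646,- 576, - 322,-182.68, - 128  , - 36, 72,362, 447.27, 560,836.05, 904 ]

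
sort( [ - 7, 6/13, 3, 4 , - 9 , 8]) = [ - 9 , - 7, 6/13, 3, 4, 8]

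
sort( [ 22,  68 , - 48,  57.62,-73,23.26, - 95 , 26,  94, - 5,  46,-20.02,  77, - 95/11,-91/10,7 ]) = [ - 95, - 73, - 48, - 20.02 , - 91/10, - 95/11, - 5,  7, 22, 23.26, 26,  46 , 57.62, 68, 77,  94 ]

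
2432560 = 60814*40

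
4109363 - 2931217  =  1178146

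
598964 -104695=494269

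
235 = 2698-2463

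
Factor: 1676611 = 1676611^1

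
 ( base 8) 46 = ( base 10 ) 38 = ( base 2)100110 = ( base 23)1f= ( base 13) 2c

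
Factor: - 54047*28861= - 1559850467=- 7^4*19^1*31^1*1103^1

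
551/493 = 1 + 2/17=1.12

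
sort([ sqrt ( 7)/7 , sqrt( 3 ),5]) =[ sqrt (7 )/7,sqrt( 3), 5]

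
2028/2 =1014  =  1014.00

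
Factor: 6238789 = 53^2*2221^1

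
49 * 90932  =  4455668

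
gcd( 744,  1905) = 3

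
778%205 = 163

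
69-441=-372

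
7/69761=7/69761  =  0.00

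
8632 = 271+8361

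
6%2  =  0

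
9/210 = 3/70 = 0.04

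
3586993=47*76319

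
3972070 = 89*44630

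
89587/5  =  17917+ 2/5 = 17917.40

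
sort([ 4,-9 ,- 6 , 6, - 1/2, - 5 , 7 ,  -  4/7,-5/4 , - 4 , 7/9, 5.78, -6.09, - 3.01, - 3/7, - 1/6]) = [ - 9, - 6.09, - 6,-5, - 4, - 3.01, - 5/4, - 4/7, - 1/2,-3/7, - 1/6, 7/9 , 4, 5.78,6, 7 ] 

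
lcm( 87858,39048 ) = 351432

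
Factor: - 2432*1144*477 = -1327113216 = -2^10*3^2 * 11^1*13^1*19^1 * 53^1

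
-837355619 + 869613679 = 32258060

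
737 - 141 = 596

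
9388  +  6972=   16360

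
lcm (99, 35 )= 3465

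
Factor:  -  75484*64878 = -4897250952 = -  2^3 * 3^1  *11^1 * 113^1*167^1* 983^1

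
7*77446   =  542122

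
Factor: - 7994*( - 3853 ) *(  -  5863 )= - 180585571166 =- 2^1*7^1*11^1*13^1*41^1*571^1*3853^1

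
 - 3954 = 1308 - 5262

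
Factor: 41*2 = 2^1*41^1 = 82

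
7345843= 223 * 32941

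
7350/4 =1837 + 1/2 = 1837.50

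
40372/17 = 2374 + 14/17 = 2374.82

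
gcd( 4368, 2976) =48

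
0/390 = 0  =  0.00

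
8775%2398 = 1581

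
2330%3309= 2330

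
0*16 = 0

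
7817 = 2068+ 5749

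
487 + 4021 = 4508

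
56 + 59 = 115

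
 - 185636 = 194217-379853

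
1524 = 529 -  - 995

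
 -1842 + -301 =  - 2143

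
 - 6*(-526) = 3156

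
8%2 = 0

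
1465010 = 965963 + 499047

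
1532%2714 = 1532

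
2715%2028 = 687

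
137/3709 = 137/3709= 0.04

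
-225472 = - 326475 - -101003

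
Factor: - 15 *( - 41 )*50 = 2^1*3^1*5^3  *  41^1 = 30750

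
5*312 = 1560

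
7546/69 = 109 + 25/69 = 109.36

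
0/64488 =0=0.00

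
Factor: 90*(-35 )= - 2^1* 3^2*5^2 * 7^1 = - 3150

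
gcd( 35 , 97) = 1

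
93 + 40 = 133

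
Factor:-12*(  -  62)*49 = 36456 =2^3  *3^1*7^2*31^1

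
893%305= 283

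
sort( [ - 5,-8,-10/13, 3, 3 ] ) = [ - 8,-5, - 10/13, 3, 3]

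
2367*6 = 14202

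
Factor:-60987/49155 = -701/565=- 5^(  -  1)*113^( - 1)*701^1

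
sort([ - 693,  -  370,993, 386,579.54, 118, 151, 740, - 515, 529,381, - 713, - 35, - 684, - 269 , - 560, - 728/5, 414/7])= [-713, - 693, - 684, - 560, - 515 , - 370 , - 269, - 728/5,  -  35,414/7,118, 151, 381,386,  529,  579.54, 740, 993 ] 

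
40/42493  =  40/42493  =  0.00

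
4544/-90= - 51  +  23/45  =  - 50.49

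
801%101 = 94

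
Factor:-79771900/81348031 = -2^2*5^2*13^1 * 61363^1*81348031^(-1)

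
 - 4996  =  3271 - 8267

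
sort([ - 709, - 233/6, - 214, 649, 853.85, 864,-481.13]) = [ - 709, - 481.13, - 214, - 233/6, 649,853.85, 864 ] 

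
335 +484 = 819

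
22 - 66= -44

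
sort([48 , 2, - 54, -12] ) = [  -  54, - 12, 2, 48]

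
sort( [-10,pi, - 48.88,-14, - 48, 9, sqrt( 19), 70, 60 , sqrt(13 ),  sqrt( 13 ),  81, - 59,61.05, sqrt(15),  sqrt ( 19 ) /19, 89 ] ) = [ - 59, - 48.88, - 48, - 14, - 10 , sqrt ( 19 )/19, pi,  sqrt(13) , sqrt (13 ), sqrt ( 15), sqrt(19), 9,60,61.05, 70,  81, 89]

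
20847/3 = 6949 = 6949.00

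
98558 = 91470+7088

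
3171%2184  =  987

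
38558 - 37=38521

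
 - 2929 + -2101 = -5030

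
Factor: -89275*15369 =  - 1372067475 = - 3^1*5^2*47^1*109^1*3571^1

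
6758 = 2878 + 3880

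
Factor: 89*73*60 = 2^2*3^1*5^1 *73^1*89^1=389820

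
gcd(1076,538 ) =538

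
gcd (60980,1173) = 1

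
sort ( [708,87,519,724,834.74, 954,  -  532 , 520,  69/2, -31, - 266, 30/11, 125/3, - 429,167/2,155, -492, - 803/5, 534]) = [ - 532, - 492, - 429, - 266, - 803/5,-31,30/11,69/2,125/3,167/2,87,155,519,520, 534, 708,724 , 834.74,954]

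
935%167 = 100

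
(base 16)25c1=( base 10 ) 9665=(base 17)1G79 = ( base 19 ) 17ed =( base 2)10010111000001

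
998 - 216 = 782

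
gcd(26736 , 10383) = 3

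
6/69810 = 1/11635 = 0.00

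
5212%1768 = 1676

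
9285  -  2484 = 6801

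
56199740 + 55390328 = 111590068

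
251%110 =31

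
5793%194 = 167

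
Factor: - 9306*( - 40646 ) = 378251676=2^2*3^2*11^1*47^1*20323^1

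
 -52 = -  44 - 8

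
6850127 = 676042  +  6174085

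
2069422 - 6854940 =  - 4785518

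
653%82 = 79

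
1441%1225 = 216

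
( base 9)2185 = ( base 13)974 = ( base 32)1ig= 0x650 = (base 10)1616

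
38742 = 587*66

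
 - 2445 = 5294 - 7739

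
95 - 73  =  22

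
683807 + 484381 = 1168188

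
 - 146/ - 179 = 146/179 = 0.82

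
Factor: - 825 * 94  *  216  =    -  16750800 = -2^4 * 3^4 * 5^2 * 11^1 * 47^1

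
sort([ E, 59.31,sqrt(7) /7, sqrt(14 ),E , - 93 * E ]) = [ - 93*E,sqrt( 7)/7,E,E, sqrt ( 14 ),  59.31]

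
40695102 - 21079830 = 19615272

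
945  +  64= 1009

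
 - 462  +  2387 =1925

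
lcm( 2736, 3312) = 62928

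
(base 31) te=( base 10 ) 913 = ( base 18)2ED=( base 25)1BD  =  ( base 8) 1621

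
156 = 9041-8885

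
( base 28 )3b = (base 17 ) 5a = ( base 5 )340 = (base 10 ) 95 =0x5f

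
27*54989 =1484703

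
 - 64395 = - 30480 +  - 33915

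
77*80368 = 6188336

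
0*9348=0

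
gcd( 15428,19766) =2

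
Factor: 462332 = 2^2*13^1*17^1 * 523^1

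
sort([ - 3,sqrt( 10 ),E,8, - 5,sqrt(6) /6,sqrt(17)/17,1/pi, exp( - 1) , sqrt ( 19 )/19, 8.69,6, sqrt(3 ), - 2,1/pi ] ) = [-5,-3, -2, sqrt(19)/19, sqrt(17) /17,1/pi, 1/pi,exp( - 1 ), sqrt( 6) /6,sqrt(3), E,sqrt(10 ),6, 8, 8.69] 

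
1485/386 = 1485/386 =3.85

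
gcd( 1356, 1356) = 1356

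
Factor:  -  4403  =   - 7^1 *17^1  *37^1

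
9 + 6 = 15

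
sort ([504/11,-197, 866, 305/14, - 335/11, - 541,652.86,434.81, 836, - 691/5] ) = [ - 541, - 197, - 691/5 , - 335/11,305/14, 504/11, 434.81,652.86, 836, 866 ]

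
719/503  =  1 + 216/503  =  1.43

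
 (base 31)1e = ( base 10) 45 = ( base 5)140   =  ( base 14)33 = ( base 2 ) 101101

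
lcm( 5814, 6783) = 40698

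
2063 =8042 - 5979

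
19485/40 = 487 + 1/8 = 487.12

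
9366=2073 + 7293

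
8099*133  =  1077167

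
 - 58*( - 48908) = 2836664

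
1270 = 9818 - 8548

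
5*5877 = 29385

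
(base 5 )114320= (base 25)6NA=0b1000011101111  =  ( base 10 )4335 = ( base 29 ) 54e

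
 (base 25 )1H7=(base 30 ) 157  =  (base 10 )1057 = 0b10000100001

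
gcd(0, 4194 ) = 4194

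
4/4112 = 1/1028  =  0.00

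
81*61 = 4941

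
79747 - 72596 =7151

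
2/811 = 2/811 = 0.00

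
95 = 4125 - 4030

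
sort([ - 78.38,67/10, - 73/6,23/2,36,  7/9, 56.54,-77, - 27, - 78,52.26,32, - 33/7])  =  [ - 78.38 ,  -  78, - 77, - 27, - 73/6 ,-33/7,7/9 , 67/10, 23/2,32, 36 , 52.26,56.54]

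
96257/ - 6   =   - 96257/6  =  - 16042.83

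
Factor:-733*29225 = -5^2*7^1*167^1*733^1 = -21421925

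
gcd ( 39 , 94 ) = 1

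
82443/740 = 82443/740 = 111.41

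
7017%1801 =1614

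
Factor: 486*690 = 2^2*3^6*5^1*23^1 = 335340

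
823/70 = 823/70 = 11.76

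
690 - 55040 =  - 54350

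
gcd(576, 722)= 2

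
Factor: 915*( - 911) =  - 833565 = - 3^1*5^1*61^1*911^1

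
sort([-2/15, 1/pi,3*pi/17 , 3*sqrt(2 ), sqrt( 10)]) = [ - 2/15,1/pi, 3*pi/17,sqrt( 10 ),3 * sqrt( 2 )]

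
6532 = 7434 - 902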